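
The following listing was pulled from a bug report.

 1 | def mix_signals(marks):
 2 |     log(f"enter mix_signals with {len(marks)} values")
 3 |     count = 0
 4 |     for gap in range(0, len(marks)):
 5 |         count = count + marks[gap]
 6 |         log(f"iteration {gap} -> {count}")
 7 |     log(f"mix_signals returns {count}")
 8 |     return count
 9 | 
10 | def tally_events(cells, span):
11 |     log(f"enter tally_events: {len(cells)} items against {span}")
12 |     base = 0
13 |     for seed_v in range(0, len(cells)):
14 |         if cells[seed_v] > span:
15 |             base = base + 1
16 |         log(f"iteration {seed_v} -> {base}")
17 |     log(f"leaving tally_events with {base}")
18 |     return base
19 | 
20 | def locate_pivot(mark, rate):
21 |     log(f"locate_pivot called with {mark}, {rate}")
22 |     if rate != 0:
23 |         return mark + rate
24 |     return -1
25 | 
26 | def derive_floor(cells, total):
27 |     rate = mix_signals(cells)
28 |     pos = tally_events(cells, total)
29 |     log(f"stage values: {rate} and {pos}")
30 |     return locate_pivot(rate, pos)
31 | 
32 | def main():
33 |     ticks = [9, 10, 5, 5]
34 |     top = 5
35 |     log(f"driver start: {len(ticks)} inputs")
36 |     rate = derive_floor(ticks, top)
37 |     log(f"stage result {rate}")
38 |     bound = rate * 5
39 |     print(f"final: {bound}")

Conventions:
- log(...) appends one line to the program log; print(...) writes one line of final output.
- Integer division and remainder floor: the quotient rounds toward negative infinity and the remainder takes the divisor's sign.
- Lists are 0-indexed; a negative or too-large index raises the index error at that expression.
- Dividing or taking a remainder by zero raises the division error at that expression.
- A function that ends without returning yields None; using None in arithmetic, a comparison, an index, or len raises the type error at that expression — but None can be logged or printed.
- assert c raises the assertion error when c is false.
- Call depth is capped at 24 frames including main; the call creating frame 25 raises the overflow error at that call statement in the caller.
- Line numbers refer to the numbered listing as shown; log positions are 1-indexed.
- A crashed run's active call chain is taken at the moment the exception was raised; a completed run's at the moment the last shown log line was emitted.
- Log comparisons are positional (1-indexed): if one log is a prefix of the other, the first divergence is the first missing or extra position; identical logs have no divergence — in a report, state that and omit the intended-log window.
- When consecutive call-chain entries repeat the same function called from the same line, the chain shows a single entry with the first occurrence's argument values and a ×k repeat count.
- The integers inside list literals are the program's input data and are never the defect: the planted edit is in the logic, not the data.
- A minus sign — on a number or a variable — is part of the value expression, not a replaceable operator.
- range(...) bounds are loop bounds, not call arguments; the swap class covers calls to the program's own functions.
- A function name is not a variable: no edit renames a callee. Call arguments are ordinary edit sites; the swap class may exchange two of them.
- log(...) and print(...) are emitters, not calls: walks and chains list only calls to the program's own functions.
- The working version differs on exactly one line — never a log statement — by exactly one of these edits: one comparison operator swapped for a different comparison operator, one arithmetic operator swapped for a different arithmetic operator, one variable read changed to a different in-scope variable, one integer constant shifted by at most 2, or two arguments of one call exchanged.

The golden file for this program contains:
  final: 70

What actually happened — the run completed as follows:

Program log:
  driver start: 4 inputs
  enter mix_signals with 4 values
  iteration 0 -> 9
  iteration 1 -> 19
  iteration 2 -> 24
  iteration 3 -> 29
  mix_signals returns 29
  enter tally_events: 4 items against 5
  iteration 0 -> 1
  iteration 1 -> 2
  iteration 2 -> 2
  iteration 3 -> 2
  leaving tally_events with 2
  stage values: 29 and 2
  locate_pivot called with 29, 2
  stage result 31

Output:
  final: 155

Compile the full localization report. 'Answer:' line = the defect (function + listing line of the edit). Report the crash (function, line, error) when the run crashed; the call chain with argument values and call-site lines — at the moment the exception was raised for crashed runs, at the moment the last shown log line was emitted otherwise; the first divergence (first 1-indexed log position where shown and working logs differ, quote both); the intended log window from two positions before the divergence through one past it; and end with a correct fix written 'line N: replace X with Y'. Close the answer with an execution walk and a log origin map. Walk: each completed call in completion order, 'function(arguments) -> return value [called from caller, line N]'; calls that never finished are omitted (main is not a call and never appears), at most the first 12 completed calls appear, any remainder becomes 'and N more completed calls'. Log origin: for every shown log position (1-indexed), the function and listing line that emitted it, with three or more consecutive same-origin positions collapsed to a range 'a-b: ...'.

Answer: the defect is in locate_pivot at line 23.
Key fact: The earliest visible damage is log position 16 — 'stage result 31' rather than the intended 'stage result 14'.
Call chain: main.
First divergence: at position 16 the run shows 'stage result 31' where the working version logs 'stage result 14'.
Intended log window:
  14: stage values: 29 and 2
  15: locate_pivot called with 29, 2
  16: stage result 14
Execution walk:
  mix_signals([9, 10, 5, 5]) -> 29  [called from derive_floor, line 27]
  tally_events([9, 10, 5, 5], 5) -> 2  [called from derive_floor, line 28]
  locate_pivot(29, 2) -> 31  [called from derive_floor, line 30]
  derive_floor([9, 10, 5, 5], 5) -> 31  [called from main, line 36]
Log origin:
  1: logged in main at line 35
  2: logged in mix_signals at line 2
  3-6: logged in mix_signals at line 6
  7: logged in mix_signals at line 7
  8: logged in tally_events at line 11
  9-12: logged in tally_events at line 16
  13: logged in tally_events at line 17
  14: logged in derive_floor at line 29
  15: logged in locate_pivot at line 21
  16: logged in main at line 37
A correct fix: line 23: replace `+` with `//`.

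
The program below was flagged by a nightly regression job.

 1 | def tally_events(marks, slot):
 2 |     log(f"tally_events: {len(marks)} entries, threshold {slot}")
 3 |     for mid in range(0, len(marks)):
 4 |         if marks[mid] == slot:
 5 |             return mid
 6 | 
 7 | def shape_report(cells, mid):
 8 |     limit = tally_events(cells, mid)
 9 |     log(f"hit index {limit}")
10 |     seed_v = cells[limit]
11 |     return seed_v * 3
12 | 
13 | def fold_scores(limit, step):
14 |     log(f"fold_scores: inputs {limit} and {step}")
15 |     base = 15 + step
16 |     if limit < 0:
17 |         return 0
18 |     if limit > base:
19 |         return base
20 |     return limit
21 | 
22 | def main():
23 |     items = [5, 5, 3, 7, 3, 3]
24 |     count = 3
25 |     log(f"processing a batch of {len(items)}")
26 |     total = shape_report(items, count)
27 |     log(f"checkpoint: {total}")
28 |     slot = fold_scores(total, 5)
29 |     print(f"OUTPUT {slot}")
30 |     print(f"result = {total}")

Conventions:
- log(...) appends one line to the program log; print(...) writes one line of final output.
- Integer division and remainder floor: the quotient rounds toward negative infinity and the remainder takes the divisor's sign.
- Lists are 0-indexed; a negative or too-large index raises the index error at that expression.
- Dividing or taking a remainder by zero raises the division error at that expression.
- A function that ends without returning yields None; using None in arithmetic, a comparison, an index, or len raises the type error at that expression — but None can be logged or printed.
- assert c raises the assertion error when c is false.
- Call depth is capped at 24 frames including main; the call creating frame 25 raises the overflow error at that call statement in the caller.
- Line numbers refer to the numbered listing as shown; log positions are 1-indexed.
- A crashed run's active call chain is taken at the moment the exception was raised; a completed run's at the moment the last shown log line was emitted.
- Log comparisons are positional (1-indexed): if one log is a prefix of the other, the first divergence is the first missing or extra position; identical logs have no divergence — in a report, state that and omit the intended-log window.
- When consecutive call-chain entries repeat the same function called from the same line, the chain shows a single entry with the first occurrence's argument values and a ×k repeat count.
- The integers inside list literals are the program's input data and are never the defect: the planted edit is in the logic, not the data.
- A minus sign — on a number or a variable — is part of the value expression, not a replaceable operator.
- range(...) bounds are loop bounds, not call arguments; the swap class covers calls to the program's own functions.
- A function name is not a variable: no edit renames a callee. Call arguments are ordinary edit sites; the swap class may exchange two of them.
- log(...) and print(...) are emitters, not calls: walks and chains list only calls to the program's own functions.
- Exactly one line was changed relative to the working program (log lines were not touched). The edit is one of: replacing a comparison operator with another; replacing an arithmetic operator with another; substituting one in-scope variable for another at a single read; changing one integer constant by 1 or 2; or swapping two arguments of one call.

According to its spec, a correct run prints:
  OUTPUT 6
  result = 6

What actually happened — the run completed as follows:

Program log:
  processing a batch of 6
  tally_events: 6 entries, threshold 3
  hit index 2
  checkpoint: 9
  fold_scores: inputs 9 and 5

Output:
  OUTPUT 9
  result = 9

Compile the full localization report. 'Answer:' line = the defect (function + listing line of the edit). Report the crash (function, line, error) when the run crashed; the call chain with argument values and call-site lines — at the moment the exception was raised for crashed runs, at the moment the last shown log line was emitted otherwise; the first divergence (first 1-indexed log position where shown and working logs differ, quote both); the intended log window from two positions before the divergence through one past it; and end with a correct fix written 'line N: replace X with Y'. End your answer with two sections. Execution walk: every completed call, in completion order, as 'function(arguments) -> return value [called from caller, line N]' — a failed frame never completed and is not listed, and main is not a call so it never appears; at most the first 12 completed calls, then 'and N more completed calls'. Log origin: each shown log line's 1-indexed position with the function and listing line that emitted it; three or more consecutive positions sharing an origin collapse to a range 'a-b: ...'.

Answer: the defect is in shape_report at line 11.
Key fact: The log first diverges at position 4: the faulty run prints 'checkpoint: 9' where the working version prints 'checkpoint: 6'.
Call chain: main -> fold_scores(9, 5) (called at line 28).
First divergence: position 4 — shown 'checkpoint: 9', intended 'checkpoint: 6'.
Intended log window:
  2: tally_events: 6 entries, threshold 3
  3: hit index 2
  4: checkpoint: 6
  5: fold_scores: inputs 6 and 5
Execution walk:
  tally_events([5, 5, 3, 7, 3, 3], 3) -> 2  [called from shape_report, line 8]
  shape_report([5, 5, 3, 7, 3, 3], 3) -> 9  [called from main, line 26]
  fold_scores(9, 5) -> 9  [called from main, line 28]
Log line origins:
  1 — main, line 25
  2 — tally_events, line 2
  3 — shape_report, line 9
  4 — main, line 27
  5 — fold_scores, line 14
A correct fix: line 11: replace `3` with `2`.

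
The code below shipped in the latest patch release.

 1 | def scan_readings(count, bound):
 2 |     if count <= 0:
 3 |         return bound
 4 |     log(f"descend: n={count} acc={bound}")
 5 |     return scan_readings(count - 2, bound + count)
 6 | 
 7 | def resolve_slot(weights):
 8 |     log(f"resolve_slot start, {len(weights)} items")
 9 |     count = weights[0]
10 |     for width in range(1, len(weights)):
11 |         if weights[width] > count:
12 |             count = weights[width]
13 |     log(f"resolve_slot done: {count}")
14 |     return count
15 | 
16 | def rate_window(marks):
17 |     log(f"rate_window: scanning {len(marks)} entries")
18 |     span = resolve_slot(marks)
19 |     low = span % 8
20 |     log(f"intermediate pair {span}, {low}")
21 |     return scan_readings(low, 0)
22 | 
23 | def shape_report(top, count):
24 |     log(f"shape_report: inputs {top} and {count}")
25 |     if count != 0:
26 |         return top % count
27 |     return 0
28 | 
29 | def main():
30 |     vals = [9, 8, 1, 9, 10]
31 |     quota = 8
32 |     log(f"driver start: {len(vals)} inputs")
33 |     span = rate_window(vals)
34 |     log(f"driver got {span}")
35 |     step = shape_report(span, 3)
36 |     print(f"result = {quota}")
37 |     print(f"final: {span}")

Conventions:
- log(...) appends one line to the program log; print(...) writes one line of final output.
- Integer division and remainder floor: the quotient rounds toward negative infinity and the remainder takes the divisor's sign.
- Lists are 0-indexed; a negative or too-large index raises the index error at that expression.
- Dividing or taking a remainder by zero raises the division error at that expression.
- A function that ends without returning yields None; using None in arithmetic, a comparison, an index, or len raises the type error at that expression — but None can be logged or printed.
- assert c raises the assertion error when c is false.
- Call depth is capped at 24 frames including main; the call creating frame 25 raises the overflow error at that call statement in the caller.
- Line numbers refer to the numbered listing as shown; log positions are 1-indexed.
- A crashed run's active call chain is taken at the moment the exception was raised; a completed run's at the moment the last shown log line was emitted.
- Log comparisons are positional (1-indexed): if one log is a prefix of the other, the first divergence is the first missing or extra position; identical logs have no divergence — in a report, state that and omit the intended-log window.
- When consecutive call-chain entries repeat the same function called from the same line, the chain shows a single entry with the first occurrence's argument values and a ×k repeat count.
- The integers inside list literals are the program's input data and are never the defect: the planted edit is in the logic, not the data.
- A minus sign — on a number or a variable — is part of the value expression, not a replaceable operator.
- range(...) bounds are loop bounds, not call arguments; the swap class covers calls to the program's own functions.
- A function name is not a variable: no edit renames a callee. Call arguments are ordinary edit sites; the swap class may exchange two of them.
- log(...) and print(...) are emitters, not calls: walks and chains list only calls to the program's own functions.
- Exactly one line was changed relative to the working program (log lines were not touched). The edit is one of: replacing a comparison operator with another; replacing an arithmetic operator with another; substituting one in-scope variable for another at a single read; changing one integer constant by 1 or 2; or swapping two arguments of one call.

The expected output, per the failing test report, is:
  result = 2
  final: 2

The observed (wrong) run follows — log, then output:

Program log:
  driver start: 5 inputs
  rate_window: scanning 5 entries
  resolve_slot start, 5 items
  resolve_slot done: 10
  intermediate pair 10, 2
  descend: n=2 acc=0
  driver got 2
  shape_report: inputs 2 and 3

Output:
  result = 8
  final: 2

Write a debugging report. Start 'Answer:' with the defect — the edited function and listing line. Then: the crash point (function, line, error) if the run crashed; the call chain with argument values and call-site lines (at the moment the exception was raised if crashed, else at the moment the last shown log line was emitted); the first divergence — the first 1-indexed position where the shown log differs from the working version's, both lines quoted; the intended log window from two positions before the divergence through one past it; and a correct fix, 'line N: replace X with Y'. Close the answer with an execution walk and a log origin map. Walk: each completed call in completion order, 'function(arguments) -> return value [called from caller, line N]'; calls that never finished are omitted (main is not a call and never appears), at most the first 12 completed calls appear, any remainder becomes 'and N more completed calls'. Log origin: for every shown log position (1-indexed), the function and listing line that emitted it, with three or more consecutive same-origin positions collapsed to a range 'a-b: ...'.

Answer: the defect is in main at line 36.
Key fact: The two runs log identically and part ways only at the printed values.
Call chain: main -> shape_report(2, 3) (called at line 35).
First divergence: there is none — every log position agrees.
Execution walk:
  resolve_slot([9, 8, 1, 9, 10]) -> 10  [called from rate_window, line 18]
  scan_readings(0, 2) -> 2  [called from scan_readings, line 5]
  scan_readings(2, 0) -> 2  [called from rate_window, line 21]
  rate_window([9, 8, 1, 9, 10]) -> 2  [called from main, line 33]
  shape_report(2, 3) -> 2  [called from main, line 35]
Log origin:
  1: emitted by main (line 32)
  2: emitted by rate_window (line 17)
  3: emitted by resolve_slot (line 8)
  4: emitted by resolve_slot (line 13)
  5: emitted by rate_window (line 20)
  6: emitted by scan_readings (line 4)
  7: emitted by main (line 34)
  8: emitted by shape_report (line 24)
A correct fix: line 36: replace `quota` with `step`.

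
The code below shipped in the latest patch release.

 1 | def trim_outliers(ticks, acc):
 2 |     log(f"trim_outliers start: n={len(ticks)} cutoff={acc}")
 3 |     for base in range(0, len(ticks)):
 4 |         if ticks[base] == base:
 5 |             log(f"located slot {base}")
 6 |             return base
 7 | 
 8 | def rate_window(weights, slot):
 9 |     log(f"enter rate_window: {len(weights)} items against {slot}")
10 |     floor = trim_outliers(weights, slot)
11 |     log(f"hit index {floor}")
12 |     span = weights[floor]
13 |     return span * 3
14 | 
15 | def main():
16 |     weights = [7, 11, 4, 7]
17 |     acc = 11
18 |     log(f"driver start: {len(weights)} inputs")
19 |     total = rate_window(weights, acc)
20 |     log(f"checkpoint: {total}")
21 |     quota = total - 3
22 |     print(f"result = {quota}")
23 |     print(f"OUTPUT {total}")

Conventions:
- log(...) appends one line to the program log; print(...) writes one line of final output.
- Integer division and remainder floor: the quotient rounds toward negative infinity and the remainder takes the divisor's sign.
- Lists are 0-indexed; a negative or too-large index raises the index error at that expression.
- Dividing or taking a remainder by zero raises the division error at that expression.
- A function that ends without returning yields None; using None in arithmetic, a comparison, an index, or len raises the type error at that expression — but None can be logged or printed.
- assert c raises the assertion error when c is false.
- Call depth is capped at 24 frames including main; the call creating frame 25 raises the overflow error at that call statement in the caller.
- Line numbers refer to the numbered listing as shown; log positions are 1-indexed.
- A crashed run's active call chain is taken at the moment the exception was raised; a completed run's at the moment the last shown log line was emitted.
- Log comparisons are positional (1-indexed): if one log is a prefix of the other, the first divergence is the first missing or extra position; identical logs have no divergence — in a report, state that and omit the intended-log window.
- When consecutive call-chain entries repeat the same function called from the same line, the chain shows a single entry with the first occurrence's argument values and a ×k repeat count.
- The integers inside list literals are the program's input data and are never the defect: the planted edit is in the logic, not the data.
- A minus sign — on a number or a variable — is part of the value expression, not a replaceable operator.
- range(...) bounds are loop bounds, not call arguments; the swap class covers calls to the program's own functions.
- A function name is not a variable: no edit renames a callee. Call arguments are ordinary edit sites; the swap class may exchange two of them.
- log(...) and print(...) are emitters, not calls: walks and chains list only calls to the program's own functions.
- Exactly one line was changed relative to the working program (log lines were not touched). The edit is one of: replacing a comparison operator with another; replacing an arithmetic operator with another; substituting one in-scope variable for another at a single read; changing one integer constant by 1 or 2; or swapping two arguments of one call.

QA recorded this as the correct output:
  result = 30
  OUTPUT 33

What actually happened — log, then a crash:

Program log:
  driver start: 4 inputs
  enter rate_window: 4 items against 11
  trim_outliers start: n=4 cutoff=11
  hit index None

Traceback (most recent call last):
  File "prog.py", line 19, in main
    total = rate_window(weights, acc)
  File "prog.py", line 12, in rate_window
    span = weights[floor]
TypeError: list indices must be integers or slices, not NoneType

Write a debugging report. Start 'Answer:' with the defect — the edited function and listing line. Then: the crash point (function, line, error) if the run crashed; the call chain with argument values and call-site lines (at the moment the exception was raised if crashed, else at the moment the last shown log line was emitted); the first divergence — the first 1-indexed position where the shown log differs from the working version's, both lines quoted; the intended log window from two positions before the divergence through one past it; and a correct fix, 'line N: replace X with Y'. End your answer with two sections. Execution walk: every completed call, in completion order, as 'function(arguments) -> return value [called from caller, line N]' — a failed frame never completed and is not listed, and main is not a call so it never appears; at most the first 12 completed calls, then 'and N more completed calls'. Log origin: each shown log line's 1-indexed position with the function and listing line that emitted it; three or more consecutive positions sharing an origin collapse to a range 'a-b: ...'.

Answer: the defect is in trim_outliers at line 4.
Key fact: At log position 4 the runs split — shown 'hit index None', but the working version logs 'located slot 1'.
Crash: rate_window, line 12, TypeError.
Call chain: main -> rate_window([7, 11, 4, 7], 11) (called at line 19).
First divergence: position 4 — the shown line 'hit index None' should read 'located slot 1'.
Intended log window:
  2: enter rate_window: 4 items against 11
  3: trim_outliers start: n=4 cutoff=11
  4: located slot 1
  5: hit index 1
Execution walk:
  trim_outliers([7, 11, 4, 7], 11) -> None  [called from rate_window, line 10]
Origin of each log line:
  1: emitted by main (line 18)
  2: emitted by rate_window (line 9)
  3: emitted by trim_outliers (line 2)
  4: emitted by rate_window (line 11)
A correct fix: line 4: replace `ticks[base] == base` with `ticks[base] == acc`.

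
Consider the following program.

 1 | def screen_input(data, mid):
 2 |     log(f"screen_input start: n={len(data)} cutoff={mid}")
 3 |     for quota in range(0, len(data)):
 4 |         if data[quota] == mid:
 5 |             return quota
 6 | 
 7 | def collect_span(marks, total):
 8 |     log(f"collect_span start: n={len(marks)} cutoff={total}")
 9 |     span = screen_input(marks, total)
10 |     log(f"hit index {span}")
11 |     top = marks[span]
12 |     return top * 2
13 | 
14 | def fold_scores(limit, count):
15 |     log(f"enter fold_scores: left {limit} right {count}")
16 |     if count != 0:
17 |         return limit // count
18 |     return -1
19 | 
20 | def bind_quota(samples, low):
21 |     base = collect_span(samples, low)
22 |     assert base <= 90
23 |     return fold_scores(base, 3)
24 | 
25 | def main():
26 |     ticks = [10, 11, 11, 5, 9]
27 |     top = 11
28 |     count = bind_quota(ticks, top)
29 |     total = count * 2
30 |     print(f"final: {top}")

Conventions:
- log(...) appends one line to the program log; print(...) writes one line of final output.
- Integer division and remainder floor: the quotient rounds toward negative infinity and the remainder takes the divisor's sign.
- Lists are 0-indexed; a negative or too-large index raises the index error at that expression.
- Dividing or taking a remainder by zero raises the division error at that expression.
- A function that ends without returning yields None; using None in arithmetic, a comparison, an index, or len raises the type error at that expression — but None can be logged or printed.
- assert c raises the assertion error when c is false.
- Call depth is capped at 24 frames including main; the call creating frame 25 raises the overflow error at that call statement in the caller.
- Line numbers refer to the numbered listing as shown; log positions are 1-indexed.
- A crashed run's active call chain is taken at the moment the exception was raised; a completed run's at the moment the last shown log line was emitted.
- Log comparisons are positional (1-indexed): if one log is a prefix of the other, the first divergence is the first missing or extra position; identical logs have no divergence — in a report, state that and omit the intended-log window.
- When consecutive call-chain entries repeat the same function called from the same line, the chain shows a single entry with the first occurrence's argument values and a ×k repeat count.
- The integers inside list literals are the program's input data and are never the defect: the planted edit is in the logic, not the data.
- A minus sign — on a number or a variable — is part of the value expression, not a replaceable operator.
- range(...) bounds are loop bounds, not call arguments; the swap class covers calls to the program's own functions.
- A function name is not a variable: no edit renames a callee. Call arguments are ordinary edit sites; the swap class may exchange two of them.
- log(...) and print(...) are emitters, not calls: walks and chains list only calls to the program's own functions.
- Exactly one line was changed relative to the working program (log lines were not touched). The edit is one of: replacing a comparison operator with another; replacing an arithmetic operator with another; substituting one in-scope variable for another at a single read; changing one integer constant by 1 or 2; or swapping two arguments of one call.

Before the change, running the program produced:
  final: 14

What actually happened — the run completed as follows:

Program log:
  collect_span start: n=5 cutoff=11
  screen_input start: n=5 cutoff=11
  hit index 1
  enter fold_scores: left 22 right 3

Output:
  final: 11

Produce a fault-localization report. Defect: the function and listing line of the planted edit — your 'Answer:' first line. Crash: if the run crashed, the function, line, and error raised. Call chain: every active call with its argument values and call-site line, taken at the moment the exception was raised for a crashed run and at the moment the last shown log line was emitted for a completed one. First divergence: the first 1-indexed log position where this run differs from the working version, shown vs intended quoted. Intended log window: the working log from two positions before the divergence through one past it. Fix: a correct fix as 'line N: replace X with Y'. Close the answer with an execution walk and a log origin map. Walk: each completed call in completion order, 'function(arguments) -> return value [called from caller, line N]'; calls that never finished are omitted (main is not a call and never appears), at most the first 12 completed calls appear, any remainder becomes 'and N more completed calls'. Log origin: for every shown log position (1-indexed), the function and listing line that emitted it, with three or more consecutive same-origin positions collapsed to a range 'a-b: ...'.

Answer: the defect is in main at line 30.
Key fact: Nothing in the log betrays the bug — only the output does.
Call chain: main -> bind_quota([10, 11, 11, 5, 9], 11) (called at line 28) -> fold_scores(22, 3) (called at line 23).
First divergence: there is none — every log position agrees.
Execution walk:
  screen_input([10, 11, 11, 5, 9], 11) -> 1  [called from collect_span, line 9]
  collect_span([10, 11, 11, 5, 9], 11) -> 22  [called from bind_quota, line 21]
  fold_scores(22, 3) -> 7  [called from bind_quota, line 23]
  bind_quota([10, 11, 11, 5, 9], 11) -> 7  [called from main, line 28]
Log origins:
  1: emitted by collect_span (line 8)
  2: emitted by screen_input (line 2)
  3: emitted by collect_span (line 10)
  4: emitted by fold_scores (line 15)
A correct fix: line 30: replace `top` with `total`.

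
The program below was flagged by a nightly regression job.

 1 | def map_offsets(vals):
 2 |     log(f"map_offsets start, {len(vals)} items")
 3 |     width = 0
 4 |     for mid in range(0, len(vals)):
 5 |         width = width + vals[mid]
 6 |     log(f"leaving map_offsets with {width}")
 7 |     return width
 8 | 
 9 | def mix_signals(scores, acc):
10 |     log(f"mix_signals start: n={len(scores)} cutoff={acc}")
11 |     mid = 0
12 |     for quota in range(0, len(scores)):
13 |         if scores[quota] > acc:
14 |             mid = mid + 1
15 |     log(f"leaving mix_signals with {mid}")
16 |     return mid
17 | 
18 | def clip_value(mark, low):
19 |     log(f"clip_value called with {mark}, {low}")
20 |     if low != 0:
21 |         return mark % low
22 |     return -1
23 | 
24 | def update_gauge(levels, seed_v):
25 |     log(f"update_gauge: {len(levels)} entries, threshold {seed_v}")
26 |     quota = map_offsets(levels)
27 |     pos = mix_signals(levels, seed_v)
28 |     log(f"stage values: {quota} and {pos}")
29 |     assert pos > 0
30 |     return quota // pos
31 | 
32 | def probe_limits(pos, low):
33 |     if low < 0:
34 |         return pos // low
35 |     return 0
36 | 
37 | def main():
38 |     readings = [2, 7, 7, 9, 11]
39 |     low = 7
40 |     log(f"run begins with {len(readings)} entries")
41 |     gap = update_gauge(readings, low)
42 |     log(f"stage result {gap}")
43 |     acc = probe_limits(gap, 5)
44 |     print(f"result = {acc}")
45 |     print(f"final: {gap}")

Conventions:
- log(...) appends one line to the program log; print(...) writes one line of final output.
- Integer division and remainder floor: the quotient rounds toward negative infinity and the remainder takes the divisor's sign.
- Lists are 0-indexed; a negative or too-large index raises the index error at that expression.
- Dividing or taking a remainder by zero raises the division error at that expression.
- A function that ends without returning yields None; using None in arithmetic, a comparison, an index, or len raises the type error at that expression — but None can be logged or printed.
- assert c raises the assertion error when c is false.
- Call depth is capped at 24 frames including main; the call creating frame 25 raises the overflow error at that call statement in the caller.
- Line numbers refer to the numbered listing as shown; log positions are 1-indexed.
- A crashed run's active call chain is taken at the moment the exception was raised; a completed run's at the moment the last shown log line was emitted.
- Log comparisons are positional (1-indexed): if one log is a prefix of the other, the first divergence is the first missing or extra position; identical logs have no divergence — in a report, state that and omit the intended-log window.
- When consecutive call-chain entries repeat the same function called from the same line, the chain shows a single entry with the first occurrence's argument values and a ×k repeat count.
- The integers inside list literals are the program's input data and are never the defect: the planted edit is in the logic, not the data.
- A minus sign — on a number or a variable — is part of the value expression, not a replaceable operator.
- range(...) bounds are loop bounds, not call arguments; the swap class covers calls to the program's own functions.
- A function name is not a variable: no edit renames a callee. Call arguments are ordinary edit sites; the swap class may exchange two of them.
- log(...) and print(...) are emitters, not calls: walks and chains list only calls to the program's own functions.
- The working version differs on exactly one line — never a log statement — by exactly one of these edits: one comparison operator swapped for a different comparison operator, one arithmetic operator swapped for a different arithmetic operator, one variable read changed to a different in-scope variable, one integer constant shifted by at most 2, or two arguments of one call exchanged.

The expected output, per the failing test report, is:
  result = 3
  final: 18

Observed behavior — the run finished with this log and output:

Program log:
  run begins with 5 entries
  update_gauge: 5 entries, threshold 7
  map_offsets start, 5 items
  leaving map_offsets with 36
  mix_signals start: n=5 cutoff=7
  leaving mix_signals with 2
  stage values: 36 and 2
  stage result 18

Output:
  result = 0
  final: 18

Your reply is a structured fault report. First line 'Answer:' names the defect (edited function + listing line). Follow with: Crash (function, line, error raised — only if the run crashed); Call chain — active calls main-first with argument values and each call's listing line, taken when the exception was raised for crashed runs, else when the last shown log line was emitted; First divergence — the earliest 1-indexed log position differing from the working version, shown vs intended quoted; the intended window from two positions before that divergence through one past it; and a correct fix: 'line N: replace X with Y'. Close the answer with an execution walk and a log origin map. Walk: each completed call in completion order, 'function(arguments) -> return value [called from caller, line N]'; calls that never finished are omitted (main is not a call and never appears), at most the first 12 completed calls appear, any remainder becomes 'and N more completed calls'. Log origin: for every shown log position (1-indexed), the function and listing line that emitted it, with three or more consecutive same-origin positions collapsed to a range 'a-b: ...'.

Answer: the defect is in probe_limits at line 33.
The tell: Every logged value matches the working version; the printed result is what differs.
Call chain: main.
First divergence: none; the two logs match at every position.
Execution walk:
  map_offsets([2, 7, 7, 9, 11]) -> 36  [called from update_gauge, line 26]
  mix_signals([2, 7, 7, 9, 11], 7) -> 2  [called from update_gauge, line 27]
  update_gauge([2, 7, 7, 9, 11], 7) -> 18  [called from main, line 41]
  probe_limits(18, 5) -> 0  [called from main, line 43]
Log line origins:
  1: logged in main at line 40
  2: logged in update_gauge at line 25
  3: logged in map_offsets at line 2
  4: logged in map_offsets at line 6
  5: logged in mix_signals at line 10
  6: logged in mix_signals at line 15
  7: logged in update_gauge at line 28
  8: logged in main at line 42
A correct fix: line 33: replace `<` with `!=`.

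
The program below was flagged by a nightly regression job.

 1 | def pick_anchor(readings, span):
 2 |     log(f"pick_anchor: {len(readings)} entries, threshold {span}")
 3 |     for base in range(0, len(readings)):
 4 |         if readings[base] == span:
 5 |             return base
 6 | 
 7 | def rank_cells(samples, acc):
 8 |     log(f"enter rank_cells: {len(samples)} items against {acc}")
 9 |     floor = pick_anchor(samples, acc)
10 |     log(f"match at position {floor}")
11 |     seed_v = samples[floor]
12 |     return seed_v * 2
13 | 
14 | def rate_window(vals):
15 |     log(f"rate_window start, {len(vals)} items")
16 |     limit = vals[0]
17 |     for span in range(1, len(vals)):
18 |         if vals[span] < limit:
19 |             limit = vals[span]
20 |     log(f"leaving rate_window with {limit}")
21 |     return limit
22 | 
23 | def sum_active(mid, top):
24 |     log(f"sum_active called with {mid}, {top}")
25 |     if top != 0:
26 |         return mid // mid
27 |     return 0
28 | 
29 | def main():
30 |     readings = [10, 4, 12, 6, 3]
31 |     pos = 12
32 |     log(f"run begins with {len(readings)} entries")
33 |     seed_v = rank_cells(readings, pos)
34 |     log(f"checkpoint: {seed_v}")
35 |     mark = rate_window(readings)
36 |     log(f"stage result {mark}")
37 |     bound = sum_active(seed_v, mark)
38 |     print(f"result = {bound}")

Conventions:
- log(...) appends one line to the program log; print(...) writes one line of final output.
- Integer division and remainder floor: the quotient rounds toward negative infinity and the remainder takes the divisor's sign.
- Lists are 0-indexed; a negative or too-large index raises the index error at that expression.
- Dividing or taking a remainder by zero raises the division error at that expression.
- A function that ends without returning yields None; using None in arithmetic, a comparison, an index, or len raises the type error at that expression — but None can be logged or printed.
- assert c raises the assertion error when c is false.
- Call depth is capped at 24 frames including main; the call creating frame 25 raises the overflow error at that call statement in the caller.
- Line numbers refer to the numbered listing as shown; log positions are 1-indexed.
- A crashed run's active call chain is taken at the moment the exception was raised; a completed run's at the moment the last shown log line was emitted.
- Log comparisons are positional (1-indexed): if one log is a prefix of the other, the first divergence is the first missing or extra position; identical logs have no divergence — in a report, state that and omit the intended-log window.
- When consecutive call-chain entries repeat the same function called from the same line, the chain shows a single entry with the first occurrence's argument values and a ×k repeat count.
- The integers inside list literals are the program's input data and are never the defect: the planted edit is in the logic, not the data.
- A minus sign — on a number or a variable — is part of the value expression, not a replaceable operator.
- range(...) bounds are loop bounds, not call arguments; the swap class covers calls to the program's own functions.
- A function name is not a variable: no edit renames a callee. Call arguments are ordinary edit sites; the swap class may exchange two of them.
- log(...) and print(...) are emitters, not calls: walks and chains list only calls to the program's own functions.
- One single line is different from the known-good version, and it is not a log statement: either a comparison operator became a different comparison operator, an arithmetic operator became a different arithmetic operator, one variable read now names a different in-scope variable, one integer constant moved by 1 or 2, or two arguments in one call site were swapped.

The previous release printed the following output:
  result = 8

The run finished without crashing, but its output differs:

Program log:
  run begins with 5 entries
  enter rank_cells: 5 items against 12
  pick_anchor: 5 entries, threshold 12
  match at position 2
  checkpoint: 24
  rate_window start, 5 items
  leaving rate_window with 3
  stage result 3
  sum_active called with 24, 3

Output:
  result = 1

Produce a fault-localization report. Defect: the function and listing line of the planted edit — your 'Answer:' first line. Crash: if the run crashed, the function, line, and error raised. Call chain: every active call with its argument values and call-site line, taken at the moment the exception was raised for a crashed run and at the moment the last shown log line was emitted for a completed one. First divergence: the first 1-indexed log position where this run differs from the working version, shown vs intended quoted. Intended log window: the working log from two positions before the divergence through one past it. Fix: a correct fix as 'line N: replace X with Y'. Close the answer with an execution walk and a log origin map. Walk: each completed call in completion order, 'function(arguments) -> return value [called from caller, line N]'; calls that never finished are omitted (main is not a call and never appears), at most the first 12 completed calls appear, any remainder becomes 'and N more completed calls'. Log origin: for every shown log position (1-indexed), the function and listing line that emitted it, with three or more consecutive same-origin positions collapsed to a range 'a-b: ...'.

Answer: the defect is in sum_active at line 26.
The tell: The two runs log identically and part ways only at the printed values.
Call chain: main -> sum_active(24, 3) (called at line 37).
First divergence: none — the logs agree in full.
Execution walk:
  pick_anchor([10, 4, 12, 6, 3], 12) -> 2  [called from rank_cells, line 9]
  rank_cells([10, 4, 12, 6, 3], 12) -> 24  [called from main, line 33]
  rate_window([10, 4, 12, 6, 3]) -> 3  [called from main, line 35]
  sum_active(24, 3) -> 1  [called from main, line 37]
Origin of each log line:
  1: from main, line 32
  2: from rank_cells, line 8
  3: from pick_anchor, line 2
  4: from rank_cells, line 10
  5: from main, line 34
  6: from rate_window, line 15
  7: from rate_window, line 20
  8: from main, line 36
  9: from sum_active, line 24
A correct fix: line 26: replace `mid // mid` with `mid // top`.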